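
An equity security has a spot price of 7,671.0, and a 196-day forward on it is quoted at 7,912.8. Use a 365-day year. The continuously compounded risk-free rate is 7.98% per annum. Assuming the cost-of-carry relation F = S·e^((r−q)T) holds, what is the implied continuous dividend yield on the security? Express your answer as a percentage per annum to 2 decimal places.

From F = S·e^((r−q)T): (r − q) = ln(F/S)/T
ln(7912.8/7671.0) = ln(1.031521) = 0.031034
(r − q) = 0.031034 / (196/365) = 0.057793
q = r − ln(F/S)/T = 0.0798 − 0.057793 = 0.022007
q = 2.20%

2.20%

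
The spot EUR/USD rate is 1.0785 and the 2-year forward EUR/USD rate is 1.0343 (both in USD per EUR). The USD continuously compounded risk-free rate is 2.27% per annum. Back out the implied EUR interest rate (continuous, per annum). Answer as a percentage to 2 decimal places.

F = S·e^((r_USD − r_EUR)T) ⇒ r_EUR = r_USD − ln(F/S)/T
ln(1.0343/1.0785) = -0.041846; /(2) = -0.020923
r_EUR = 0.0227 + 0.020923 = 0.043623
r_EUR = 4.36%

4.36%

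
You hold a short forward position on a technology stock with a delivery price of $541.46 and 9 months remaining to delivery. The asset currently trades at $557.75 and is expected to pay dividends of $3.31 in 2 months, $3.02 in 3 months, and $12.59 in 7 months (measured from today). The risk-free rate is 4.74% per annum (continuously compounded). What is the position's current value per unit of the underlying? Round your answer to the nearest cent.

PV(remaining dividends) I = 3.31·e^(−0.0474·2/12) + 3.02·e^(−0.0474·3/12) + 12.59·e^(−0.0474·7/12) = 18.5150
Current forward F = (S − I)·e^(rT) = (557.75 − 18.5150)·e^(0.0474·9/12) = 539.2350 × 1.036189 = 558.7494
Value (long) = (F − K)·e^(−rT) = (558.7494 − 541.46) × 0.965074 = 16.6856
Short position value = −(long value) = -$16.69

-$16.69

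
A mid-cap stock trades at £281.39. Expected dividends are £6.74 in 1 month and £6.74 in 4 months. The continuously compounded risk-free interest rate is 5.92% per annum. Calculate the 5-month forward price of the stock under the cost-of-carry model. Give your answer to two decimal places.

£274.77

PV(dividends) I = 6.74·e^(−0.0592·1/12) + 6.74·e^(−0.0592·4/12)
I = 6.7068 + 6.6083 = 13.3151
F = (S − I)·e^(rT) = (281.39 − 13.3151) · e^(0.0592·5/12)
= 268.0749 · e^0.024667 = 268.0749 × 1.024974 = £274.77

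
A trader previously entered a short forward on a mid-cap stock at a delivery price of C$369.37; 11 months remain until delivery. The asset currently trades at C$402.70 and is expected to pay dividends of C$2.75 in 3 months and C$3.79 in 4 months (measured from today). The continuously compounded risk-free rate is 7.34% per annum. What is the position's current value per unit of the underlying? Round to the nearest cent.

PV(remaining dividends) I = 2.75·e^(−0.0734·3/12) + 3.79·e^(−0.0734·4/12) = 6.3984
Current forward F = (S − I)·e^(rT) = (402.70 − 6.3984)·e^(0.0734·11/12) = 396.3016 × 1.069598 = 423.8834
Value (long) = (F − K)·e^(−rT) = (423.8834 − 369.37) × 0.934930 = 50.9662
Short position value = −(long value) = -C$50.97

-C$50.97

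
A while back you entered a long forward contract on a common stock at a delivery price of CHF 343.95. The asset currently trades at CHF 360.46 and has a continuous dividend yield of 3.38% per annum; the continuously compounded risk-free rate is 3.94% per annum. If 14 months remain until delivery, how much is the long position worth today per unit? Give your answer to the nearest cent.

Current fair forward for the remaining 14 months: F = S·e^((r − q)·T), (r − q) = 0.0394 − 0.0338 = 0.0056
F = 360.46 · e^(0.0056 × 14/12) = 360.46 × 1.006555 = 362.8228
Value of long forward = (F − K)·e^(−rT) = (362.8228 − 343.95) · e^(−0.0394·14/12)
= 18.8728 × 0.955074 = 18.02

CHF 18.02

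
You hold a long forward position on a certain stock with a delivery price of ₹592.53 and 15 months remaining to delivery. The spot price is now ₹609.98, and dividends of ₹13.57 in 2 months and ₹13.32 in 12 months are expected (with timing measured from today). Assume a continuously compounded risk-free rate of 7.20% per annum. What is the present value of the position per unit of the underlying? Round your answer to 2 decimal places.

PV(remaining dividends) I = 13.57·e^(−0.0720·2/12) + 13.32·e^(−0.0720·12/12) = 25.8028
Current forward F = (S − I)·e^(rT) = (609.98 − 25.8028)·e^(0.0720·15/12) = 584.1772 × 1.094174 = 639.1915
Value (long) = (F − K)·e^(−rT) = (639.1915 − 592.53) × 0.913931 = 42.6454
Value = ₹42.65

₹42.65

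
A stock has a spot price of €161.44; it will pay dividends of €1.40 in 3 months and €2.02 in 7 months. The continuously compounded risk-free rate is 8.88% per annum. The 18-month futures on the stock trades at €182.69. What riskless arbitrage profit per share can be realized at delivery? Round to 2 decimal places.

PV(dividends) I = 1.40·e^(−0.0888·3/12) + 2.02·e^(−0.0888·7/12) = 3.2873
Fair futures F* = (S − I)·e^(rT) = (161.44 − 3.2873)·e^0.133200 = 158.1527 × 1.142478 = 180.6860
Market €182.69 > fair 180.6860: forward overpriced → cash-and-carry (borrow at r, buy the stock and collect the dividends, short the forward).
Profit at T = |F_mkt − F*| = |182.69 − 180.6860| = €2.00 per share

€2.00 per share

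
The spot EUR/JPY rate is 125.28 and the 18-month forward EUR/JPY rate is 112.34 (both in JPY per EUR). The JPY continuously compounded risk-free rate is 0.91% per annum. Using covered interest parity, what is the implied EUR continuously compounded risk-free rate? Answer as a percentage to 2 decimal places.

F = S·e^((r_JPY − r_EUR)T) ⇒ r_EUR = r_JPY − ln(F/S)/T
ln(112.34/125.28) = -0.109021; /(18/12) = -0.072681
r_EUR = 0.0091 + 0.072681 = 0.081781
r_EUR = 8.18%

8.18%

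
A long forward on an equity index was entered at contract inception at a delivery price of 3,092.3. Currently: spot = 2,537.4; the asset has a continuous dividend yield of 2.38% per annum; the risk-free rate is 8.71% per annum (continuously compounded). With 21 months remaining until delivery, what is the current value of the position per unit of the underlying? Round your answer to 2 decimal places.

Current fair forward for the remaining 21 months: F = S·e^((r − q)·T), (r − q) = 0.0871 − 0.0238 = 0.0633
F = 2537.4 · e^(0.0633 × 21/12) = 2537.4 × 1.11714352 = 2834.6400
Value of long forward = (F − K)·e^(−rT) = (2834.6400 − 3092.3) · e^(−0.0871·21/12)
= -257.6600 × 0.85862329 = -221.23

-221.23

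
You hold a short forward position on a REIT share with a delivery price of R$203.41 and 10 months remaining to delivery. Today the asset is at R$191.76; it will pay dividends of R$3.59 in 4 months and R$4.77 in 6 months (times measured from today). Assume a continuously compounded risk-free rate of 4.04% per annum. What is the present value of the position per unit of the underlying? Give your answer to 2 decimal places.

PV(remaining dividends) I = 3.59·e^(−0.0404·4/12) + 4.77·e^(−0.0404·6/12) = 8.2166
Current forward F = (S − I)·e^(rT) = (191.76 − 8.2166)·e^(0.0404·10/12) = 183.5434 × 1.034240 = 189.8279
Value (long) = (F − K)·e^(−rT) = (189.8279 − 203.41) × 0.966894 = -13.1325
Short position value = −(long value) = R$13.13

R$13.13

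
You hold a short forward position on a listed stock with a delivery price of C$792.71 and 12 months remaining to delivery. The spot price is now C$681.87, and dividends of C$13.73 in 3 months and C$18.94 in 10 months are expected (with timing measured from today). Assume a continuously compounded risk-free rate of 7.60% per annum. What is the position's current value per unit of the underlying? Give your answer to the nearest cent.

PV(remaining dividends) I = 13.73·e^(−0.0760·3/12) + 18.94·e^(−0.0760·10/12) = 31.2493
Current forward F = (S − I)·e^(rT) = (681.87 − 31.2493)·e^(0.0760·12/12) = 650.6207 × 1.078963 = 701.9957
Value (long) = (F − K)·e^(−rT) = (701.9957 − 792.71) × 0.926816 = -84.0755
Short position value = −(long value) = C$84.08

C$84.08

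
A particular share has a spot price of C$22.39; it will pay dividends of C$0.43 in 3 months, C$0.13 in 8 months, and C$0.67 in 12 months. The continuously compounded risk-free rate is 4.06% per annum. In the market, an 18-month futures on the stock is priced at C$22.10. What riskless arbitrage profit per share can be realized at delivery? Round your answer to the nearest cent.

C$0.43 per share

PV(dividends) I = 0.43·e^(−0.0406·3/12) + 0.13·e^(−0.0406·8/12) + 0.67·e^(−0.0406·12/12) = 1.1955
Fair futures F* = (S − I)·e^(rT) = (22.39 − 1.1955)·e^0.060900 = 21.1945 × 1.062793 = 22.5254
Market C$22.10 < fair 22.5254: forward underpriced → reverse cash-and-carry (short the stock, invest proceeds at r, pay the dividends, go long the forward).
Profit at T = |F_mkt − F*| = |22.10 − 22.5254| = C$0.43 per share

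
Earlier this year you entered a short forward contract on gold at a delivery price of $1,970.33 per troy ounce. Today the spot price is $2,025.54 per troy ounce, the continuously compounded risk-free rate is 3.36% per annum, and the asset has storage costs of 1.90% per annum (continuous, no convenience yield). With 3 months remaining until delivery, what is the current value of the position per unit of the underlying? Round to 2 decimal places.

Current fair forward for the remaining 3 months: F = S·e^((r + u)·T), (r + u) = 0.0336 + 0.0190 = 0.0526
F = 2025.54 · e^(0.0526 × 3/12) = 2025.54 × 1.01323684 = 2052.3517
Value of long forward = (F − K)·e^(−rT) = (2052.3517 − 1970.33) · e^(−0.0336·3/12)
= 82.0217 × 0.99163518 = 81.34
Short position value = −(long value) = -$81.34

-$81.34 per troy ounce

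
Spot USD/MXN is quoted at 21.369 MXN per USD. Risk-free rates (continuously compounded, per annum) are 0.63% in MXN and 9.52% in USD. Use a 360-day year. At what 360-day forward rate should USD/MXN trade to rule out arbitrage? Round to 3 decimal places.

F = S·e^((r_MXN − r_USD)T) = 21.369 · e^((0.0063 − 0.0952) × 360/360)
= 21.369 · e^-0.088900 = 21.369 × 0.914937
F = 19.551 MXN per USD

19.551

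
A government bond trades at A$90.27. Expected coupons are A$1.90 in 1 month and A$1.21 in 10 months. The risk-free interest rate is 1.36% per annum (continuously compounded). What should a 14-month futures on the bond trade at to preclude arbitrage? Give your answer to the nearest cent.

PV(coupons) I = 1.90·e^(−0.0136·1/12) + 1.21·e^(−0.0136·10/12)
I = 1.8978 + 1.1964 = 3.0942
F = (S − I)·e^(rT) = (90.27 − 3.0942) · e^(0.0136·14/12)
= 87.1758 · e^0.015867 = 87.1758 × 1.015994 = A$88.57

A$88.57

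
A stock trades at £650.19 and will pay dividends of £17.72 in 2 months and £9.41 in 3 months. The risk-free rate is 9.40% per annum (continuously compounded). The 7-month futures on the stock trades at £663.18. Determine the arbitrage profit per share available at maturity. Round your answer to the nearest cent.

PV(dividends) I = 17.72·e^(−0.0940·2/12) + 9.41·e^(−0.0940·3/12) = 26.6360
Fair futures F* = (S − I)·e^(rT) = (650.19 − 26.6360)·e^0.054833 = 623.5540 × 1.056364 = 658.7000
Market £663.18 > fair 658.7000: forward overpriced → cash-and-carry (borrow at r, buy the stock and collect the dividends, short the forward).
Profit at T = |F_mkt − F*| = |663.18 − 658.7000| = £4.48 per share

£4.48 per share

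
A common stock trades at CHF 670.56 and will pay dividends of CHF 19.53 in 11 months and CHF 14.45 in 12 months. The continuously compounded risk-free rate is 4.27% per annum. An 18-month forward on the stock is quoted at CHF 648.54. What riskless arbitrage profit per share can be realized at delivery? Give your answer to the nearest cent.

PV(dividends) I = 19.53·e^(−0.0427·11/12) + 14.45·e^(−0.0427·12/12) = 32.6263
Fair forward F* = (S − I)·e^(rT) = (670.56 − 32.6263)·e^0.064050 = 637.9337 × 1.066146 = 680.1305
Market CHF 648.54 < fair 680.1305: forward underpriced → reverse cash-and-carry (short the stock, invest proceeds at r, pay the dividends, go long the forward).
Profit at T = |F_mkt − F*| = |648.54 − 680.1305| = CHF 31.59 per share

CHF 31.59 per share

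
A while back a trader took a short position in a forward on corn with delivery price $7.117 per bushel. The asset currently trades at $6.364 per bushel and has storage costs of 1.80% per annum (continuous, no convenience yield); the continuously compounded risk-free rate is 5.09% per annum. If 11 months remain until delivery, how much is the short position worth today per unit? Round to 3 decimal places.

$0.323 per bushel

Current fair forward for the remaining 11 months: F = S·e^((r + u)·T), (r + u) = 0.0509 + 0.0180 = 0.0689
F = 6.364 · e^(0.0689 × 11/12) = 6.364 × 1.065195 = 6.7789
Value of long forward = (F − K)·e^(−rT) = (6.7789 − 7.117) · e^(−0.0509·11/12)
= -0.3381 × 0.954413 = -0.323
Short position value = −(long value) = $0.323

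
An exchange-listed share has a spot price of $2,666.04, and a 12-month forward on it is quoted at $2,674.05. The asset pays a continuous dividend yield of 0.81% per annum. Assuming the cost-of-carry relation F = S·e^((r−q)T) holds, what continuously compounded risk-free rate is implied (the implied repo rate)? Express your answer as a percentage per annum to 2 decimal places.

1.11%

From F = S·e^((r−q)T): (r − q) = ln(F/S)/T
ln(2674.05/2666.04) = ln(1.003004) = 0.002999
(r − q) = 0.002999 / (12/12) = 0.002999
r = ln(F/S)/T + q = 0.002999 + 0.0081 = 0.011099
r = 1.11%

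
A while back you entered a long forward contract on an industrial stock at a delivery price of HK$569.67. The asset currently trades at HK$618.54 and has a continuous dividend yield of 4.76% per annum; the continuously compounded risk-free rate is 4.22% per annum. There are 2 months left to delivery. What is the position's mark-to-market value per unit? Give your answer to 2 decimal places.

Current fair forward for the remaining 2 months: F = S·e^((r − q)·T), (r − q) = 0.0422 − 0.0476 = -0.0054
F = 618.54 · e^(-0.0054 × 2/12) = 618.54 × 0.999100 = 617.9833
Value of long forward = (F − K)·e^(−rT) = (617.9833 − 569.67) · e^(−0.0422·2/12)
= 48.3133 × 0.992991 = 47.97

HK$47.97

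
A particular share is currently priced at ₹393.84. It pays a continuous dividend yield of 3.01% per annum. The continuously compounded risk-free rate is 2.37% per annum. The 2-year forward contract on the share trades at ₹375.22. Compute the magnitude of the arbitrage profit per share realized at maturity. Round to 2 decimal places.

₹13.61 per share

Fair forward: F* = S·e^(carry·T), with carry = (r − q) = 0.0237 − 0.0301 = -0.0064
F* = 393.84 · e^(-0.0064 × 2) = 393.84 · e^-0.012800 = 393.84 × 0.987282 = ₹388.8311
Market ₹375.22 < fair ₹388.8311: forward underpriced → reverse cash-and-carry (short spot, go long the forward).
At maturity, profit = |F_mkt − F*| = |375.22 − 388.8311| = ₹13.61 per share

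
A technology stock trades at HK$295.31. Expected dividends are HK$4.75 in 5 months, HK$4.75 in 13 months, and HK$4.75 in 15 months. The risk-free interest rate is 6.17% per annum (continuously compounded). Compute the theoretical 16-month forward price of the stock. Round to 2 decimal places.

HK$306.01

PV(dividends) I = 4.75·e^(−0.0617·5/12) + 4.75·e^(−0.0617·13/12) + 4.75·e^(−0.0617·15/12)
I = 4.6294 + 4.4429 + 4.3974 = 13.4697
F = (S − I)·e^(rT) = (295.31 − 13.4697) · e^(0.0617·16/12)
= 281.8403 · e^0.082267 = 281.8403 × 1.085746 = HK$306.01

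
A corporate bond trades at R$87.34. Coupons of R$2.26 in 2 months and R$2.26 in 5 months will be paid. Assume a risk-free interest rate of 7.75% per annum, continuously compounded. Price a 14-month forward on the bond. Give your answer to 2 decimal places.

PV(coupons) I = 2.26·e^(−0.0775·2/12) + 2.26·e^(−0.0775·5/12)
I = 2.2310 + 2.1882 = 4.4192
F = (S − I)·e^(rT) = (87.34 − 4.4192) · e^(0.0775·14/12)
= 82.9208 · e^0.090417 = 82.9208 × 1.094631 = R$90.77

R$90.77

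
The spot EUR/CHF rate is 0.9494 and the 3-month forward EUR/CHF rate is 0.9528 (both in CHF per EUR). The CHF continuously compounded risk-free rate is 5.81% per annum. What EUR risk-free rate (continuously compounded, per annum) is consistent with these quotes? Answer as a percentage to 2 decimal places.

4.38%

F = S·e^((r_CHF − r_EUR)T) ⇒ r_EUR = r_CHF − ln(F/S)/T
ln(0.9528/0.9494) = 0.003575; /(3/12) = 0.014300
r_EUR = 0.0581 − 0.014300 = 0.043800
r_EUR = 4.38%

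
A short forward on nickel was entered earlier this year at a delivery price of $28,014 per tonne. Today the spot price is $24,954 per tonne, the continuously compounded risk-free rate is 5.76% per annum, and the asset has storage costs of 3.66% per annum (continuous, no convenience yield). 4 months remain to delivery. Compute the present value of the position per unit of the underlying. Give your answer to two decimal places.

Current fair forward for the remaining 4 months: F = S·e^((r + u)·T), (r + u) = 0.0576 + 0.0366 = 0.0942
F = 24954 · e^(0.0942 × 4/12) = 24954 × 1.03189818 = 25749.9872
Value of long forward = (F − K)·e^(−rT) = (25749.9872 − 28014) · e^(−0.0576·4/12)
= -2264.0128 × 0.98098315 = -2220.96
Short position value = −(long value) = $2220.96

$2220.96 per tonne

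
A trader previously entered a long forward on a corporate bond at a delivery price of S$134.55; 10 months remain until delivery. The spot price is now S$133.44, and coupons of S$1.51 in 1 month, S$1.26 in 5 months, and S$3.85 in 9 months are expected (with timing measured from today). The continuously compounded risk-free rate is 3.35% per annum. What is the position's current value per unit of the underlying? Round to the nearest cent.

-S$3.91

PV(remaining coupons) I = 1.51·e^(−0.0335·1/12) + 1.26·e^(−0.0335·5/12) + 3.85·e^(−0.0335·9/12) = 6.5028
Current forward F = (S − I)·e^(rT) = (133.44 − 6.5028)·e^(0.0335·10/12) = 126.9372 × 1.028310 = 130.5308
Value (long) = (F − K)·e^(−rT) = (130.5308 − 134.55) × 0.972469 = -3.9085
Value = -S$3.91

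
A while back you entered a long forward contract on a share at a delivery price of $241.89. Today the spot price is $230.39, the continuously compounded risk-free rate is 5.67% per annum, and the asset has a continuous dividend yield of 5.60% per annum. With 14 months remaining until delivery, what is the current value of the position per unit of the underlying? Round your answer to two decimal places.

Current fair forward for the remaining 14 months: F = S·e^((r − q)·T), (r − q) = 0.0567 − 0.0560 = 0.0007
F = 230.39 · e^(0.0007 × 14/12) = 230.39 × 1.000817 = 230.5782
Value of long forward = (F − K)·e^(−rT) = (230.5782 − 241.89) · e^(−0.0567·14/12)
= -11.3118 × 0.935990 = -10.59

-$10.59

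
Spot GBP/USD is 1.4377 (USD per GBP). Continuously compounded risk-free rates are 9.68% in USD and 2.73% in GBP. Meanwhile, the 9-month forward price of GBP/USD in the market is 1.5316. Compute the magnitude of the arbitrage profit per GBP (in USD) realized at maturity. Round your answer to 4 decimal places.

Fair forward: F* = S·e^(carry·T), with carry = (r_USD − r_GBP) = 0.0968 − 0.0273 = 0.0695
F* = 1.4377 · e^(0.0695 × 9/12) = 1.4377 · e^0.052125 = 1.4377 × 1.053507 = 1.5146
Market 1.5316 > fair 1.5146: forward overpriced → cash-and-carry (buy spot, short the forward).
At maturity, profit = |F_mkt − F*| = |1.5316 − 1.5146| = 0.0170 per GBP (in USD)

0.0170 per GBP (in USD)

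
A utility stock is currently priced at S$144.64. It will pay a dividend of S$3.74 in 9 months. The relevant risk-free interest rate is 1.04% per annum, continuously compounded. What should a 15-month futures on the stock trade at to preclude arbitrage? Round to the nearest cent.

S$142.77

PV(dividends) I = 3.74·e^(−0.0104·9/12)
I = 3.7109
F = (S − I)·e^(rT) = (144.64 − 3.7109) · e^(0.0104·15/12)
= 140.9291 · e^0.013000 = 140.9291 × 1.013085 = S$142.77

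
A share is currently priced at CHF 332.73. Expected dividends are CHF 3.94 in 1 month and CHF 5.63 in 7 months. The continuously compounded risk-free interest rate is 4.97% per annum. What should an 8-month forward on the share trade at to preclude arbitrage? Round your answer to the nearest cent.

PV(dividends) I = 3.94·e^(−0.0497·1/12) + 5.63·e^(−0.0497·7/12)
I = 3.9237 + 5.4691 = 9.3928
F = (S − I)·e^(rT) = (332.73 − 9.3928) · e^(0.0497·8/12)
= 323.3372 · e^0.033133 = 323.3372 × 1.033688 = CHF 334.23

CHF 334.23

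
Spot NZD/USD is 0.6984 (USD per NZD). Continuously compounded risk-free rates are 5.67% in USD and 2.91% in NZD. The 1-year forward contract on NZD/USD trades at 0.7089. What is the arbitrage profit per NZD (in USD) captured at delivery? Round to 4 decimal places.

0.0090 per NZD (in USD)

Fair forward: F* = S·e^(carry·T), with carry = (r_USD − r_NZD) = 0.0567 − 0.0291 = 0.0276
F* = 0.6984 · e^(0.0276 × 1) = 0.6984 · e^0.027600 = 0.6984 × 1.027984 = 0.7179
Market 0.7089 < fair 0.7179: forward underpriced → reverse cash-and-carry (short spot, go long the forward).
At maturity, profit = |F_mkt − F*| = |0.7089 − 0.7179| = 0.0090 per NZD (in USD)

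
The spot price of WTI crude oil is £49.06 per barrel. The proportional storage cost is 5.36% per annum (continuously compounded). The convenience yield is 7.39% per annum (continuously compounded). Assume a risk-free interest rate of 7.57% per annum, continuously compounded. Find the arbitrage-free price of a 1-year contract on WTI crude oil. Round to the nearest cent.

Net carry = r + u − y = 0.0757 + 0.0536 − 0.0739 = 0.0554
F = S·e^((r+u−y)T) = 49.06 · e^(0.0554 × 1) = 49.06 · e^0.055400
= 49.06 × 1.056963 = £51.85 per barrel

£51.85 per barrel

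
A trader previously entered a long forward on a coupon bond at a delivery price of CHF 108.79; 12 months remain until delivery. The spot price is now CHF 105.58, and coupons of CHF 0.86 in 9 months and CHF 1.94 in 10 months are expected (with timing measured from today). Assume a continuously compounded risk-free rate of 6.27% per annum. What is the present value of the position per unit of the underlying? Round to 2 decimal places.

CHF 0.74

PV(remaining coupons) I = 0.86·e^(−0.0627·9/12) + 1.94·e^(−0.0627·10/12) = 2.6617
Current forward F = (S − I)·e^(rT) = (105.58 − 2.6617)·e^(0.0627·12/12) = 102.9183 × 1.064707 = 109.5778
Value (long) = (F − K)·e^(−rT) = (109.5778 − 108.79) × 0.939225 = 0.7399
Value = CHF 0.74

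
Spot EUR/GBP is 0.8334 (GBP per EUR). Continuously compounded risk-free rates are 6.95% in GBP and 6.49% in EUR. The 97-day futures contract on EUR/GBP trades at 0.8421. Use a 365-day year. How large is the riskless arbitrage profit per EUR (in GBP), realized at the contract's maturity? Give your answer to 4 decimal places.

Fair futures: F* = S·e^(carry·T), with carry = (r_GBP − r_EUR) = 0.0695 − 0.0649 = 0.0046
F* = 0.8334 · e^(0.0046 × 97/365) = 0.8334 · e^0.001222 = 0.8334 × 1.001223 = 0.8344
Market 0.8421 > fair 0.8344: forward overpriced → cash-and-carry (buy spot, short the forward).
At maturity, profit = |F_mkt − F*| = |0.8421 − 0.8344| = 0.0077 per EUR (in GBP)

0.0077 per EUR (in GBP)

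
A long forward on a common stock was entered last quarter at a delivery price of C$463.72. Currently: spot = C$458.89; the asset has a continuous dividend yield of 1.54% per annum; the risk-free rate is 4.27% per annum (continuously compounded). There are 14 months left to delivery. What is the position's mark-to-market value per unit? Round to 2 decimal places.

Current fair forward for the remaining 14 months: F = S·e^((r − q)·T), (r − q) = 0.0427 − 0.0154 = 0.0273
F = 458.89 · e^(0.0273 × 14/12) = 458.89 × 1.032363 = 473.7411
Value of long forward = (F − K)·e^(−rT) = (473.7411 − 463.72) · e^(−0.0427·14/12)
= 10.0211 × 0.951404 = 9.53

C$9.53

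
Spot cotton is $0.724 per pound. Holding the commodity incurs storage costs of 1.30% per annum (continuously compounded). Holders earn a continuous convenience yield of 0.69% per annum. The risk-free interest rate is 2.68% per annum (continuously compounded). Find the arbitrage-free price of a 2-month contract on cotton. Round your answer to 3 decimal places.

$0.728 per pound

Net carry = r + u − y = 0.0268 + 0.0130 − 0.0069 = 0.0329
F = S·e^((r+u−y)T) = 0.724 · e^(0.0329 × 2/12) = 0.724 · e^0.005483
= 0.724 × 1.005498 = $0.728 per pound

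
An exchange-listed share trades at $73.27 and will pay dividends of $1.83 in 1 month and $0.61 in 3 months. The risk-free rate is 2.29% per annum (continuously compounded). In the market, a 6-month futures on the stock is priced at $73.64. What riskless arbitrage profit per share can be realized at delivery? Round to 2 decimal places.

$1.99 per share

PV(dividends) I = 1.83·e^(−0.0229·1/12) + 0.61·e^(−0.0229·3/12) = 2.4330
Fair futures F* = (S − I)·e^(rT) = (73.27 − 2.4330)·e^0.011450 = 70.8370 × 1.011516 = 71.6528
Market $73.64 > fair 71.6528: forward overpriced → cash-and-carry (borrow at r, buy the stock and collect the dividends, short the forward).
Profit at T = |F_mkt − F*| = |73.64 − 71.6528| = $1.99 per share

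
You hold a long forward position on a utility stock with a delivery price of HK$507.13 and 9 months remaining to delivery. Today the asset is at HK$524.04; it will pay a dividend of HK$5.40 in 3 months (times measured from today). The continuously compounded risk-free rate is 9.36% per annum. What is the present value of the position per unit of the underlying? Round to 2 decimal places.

PV(remaining dividends) I = 5.40·e^(−0.0936·3/12) = 5.2751
Current forward F = (S − I)·e^(rT) = (524.04 − 5.2751)·e^(0.0936·9/12) = 518.7649 × 1.072723 = 556.4910
Value (long) = (F − K)·e^(−rT) = (556.4910 − 507.13) × 0.932207 = 46.0147
Value = HK$46.01

HK$46.01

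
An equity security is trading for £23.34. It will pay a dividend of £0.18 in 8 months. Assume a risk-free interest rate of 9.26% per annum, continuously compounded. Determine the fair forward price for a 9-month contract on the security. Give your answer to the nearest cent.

PV(dividends) I = 0.18·e^(−0.0926·8/12)
I = 0.1692
F = (S − I)·e^(rT) = (23.34 − 0.1692) · e^(0.0926·9/12)
= 23.1708 · e^0.069450 = 23.1708 × 1.071918 = £24.84

£24.84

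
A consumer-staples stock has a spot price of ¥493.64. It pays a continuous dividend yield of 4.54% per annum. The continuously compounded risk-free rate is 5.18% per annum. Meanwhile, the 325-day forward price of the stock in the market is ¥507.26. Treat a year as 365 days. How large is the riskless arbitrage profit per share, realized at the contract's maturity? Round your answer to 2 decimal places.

¥10.80 per share

Fair forward: F* = S·e^(carry·T), with carry = (r − q) = 0.0518 − 0.0454 = 0.0064
F* = 493.64 · e^(0.0064 × 325/365) = 493.64 · e^0.005699 = 493.64 × 1.005715 = ¥496.4612
Market ¥507.26 > fair ¥496.4612: forward overpriced → cash-and-carry (buy spot, short the forward).
At maturity, profit = |F_mkt − F*| = |507.26 − 496.4612| = ¥10.80 per share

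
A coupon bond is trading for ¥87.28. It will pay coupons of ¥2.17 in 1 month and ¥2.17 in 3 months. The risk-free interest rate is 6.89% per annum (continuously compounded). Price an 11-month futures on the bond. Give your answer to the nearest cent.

¥88.40

PV(coupons) I = 2.17·e^(−0.0689·1/12) + 2.17·e^(−0.0689·3/12)
I = 2.1576 + 2.1329 = 4.2905
F = (S − I)·e^(rT) = (87.28 − 4.2905) · e^(0.0689·11/12)
= 82.9895 · e^0.063158 = 82.9895 × 1.065195 = ¥88.40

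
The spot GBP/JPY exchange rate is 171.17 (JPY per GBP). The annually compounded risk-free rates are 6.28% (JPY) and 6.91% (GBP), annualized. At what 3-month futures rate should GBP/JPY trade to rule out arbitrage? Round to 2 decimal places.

By covered interest parity, F = S · (1+r_JPY)^T / (1+r_GBP)^T
= 171.17 × 1.015343 / 1.016845 = 171.17 × 0.998523
F = 170.92 JPY per GBP

170.92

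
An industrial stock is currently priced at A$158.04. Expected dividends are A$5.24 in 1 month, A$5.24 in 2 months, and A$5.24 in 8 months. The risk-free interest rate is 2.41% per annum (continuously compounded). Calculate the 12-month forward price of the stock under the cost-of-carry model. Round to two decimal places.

PV(dividends) I = 5.24·e^(−0.0241·1/12) + 5.24·e^(−0.0241·2/12) + 5.24·e^(−0.0241·8/12)
I = 5.2295 + 5.2190 + 5.1565 = 15.6050
F = (S − I)·e^(rT) = (158.04 − 15.6050) · e^(0.0241·12/12)
= 142.4350 · e^0.024100 = 142.4350 × 1.024393 = A$145.91

A$145.91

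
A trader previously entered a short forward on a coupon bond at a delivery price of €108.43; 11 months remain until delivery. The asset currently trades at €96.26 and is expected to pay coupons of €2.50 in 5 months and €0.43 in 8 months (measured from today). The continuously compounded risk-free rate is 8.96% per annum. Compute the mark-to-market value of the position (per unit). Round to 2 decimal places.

PV(remaining coupons) I = 2.50·e^(−0.0896·5/12) + 0.43·e^(−0.0896·8/12) = 2.8135
Current forward F = (S − I)·e^(rT) = (96.26 − 2.8135)·e^(0.0896·11/12) = 93.4465 × 1.085601 = 101.4456
Value (long) = (F − K)·e^(−rT) = (101.4456 − 108.43) × 0.921149 = -6.4337
Short position value = −(long value) = €6.43

€6.43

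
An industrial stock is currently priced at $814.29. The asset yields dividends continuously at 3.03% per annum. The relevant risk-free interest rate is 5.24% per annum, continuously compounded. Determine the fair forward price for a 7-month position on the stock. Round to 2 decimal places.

$824.86

F = S·e^((r − q)T) = 814.29 · e^((0.0524 − 0.0303) × 7/12)
= 814.29 · e^0.012892 = 814.29 × 1.012975
F = $824.86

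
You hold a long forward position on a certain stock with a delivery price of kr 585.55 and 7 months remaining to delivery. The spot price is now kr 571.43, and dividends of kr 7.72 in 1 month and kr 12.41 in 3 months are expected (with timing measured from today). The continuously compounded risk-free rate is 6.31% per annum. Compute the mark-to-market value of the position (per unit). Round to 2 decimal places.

PV(remaining dividends) I = 7.72·e^(−0.0631·1/12) + 12.41·e^(−0.0631·3/12) = 19.8953
Current forward F = (S − I)·e^(rT) = (571.43 − 19.8953)·e^(0.0631·7/12) = 551.5347 × 1.037494 = 572.2139
Value (long) = (F − K)·e^(−rT) = (572.2139 − 585.55) × 0.963861 = -12.8541
Value = -kr 12.85

-kr 12.85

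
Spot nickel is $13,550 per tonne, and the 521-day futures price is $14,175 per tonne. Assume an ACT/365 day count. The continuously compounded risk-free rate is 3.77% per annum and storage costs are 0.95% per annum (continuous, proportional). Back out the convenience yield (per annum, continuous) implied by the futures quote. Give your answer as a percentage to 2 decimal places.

F = S·e^((r+u−y)T) ⇒ (r+u−y) = ln(F/S)/T
ln(14175/13550) = 0.045093; /T ⇒ 0.031591
y = r + u − ln(F/S)/T = 0.0377 + 0.0095 − 0.031591 = 0.015609
y = 1.56%

1.56%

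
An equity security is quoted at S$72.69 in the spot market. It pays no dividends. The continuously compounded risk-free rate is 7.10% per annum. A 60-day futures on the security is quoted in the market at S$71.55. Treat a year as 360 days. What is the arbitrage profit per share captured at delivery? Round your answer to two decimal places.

S$2.01 per share

Fair futures: F* = S·e^(carry·T), with carry = r = 0.0710
F* = 72.69 · e^(0.0710 × 60/360) = 72.69 · e^0.011833 = 72.69 × 1.011903 = S$73.5552
Market S$71.55 < fair S$73.5552: forward underpriced → reverse cash-and-carry (short spot, go long the forward).
At maturity, profit = |F_mkt − F*| = |71.55 − 73.5552| = S$2.01 per share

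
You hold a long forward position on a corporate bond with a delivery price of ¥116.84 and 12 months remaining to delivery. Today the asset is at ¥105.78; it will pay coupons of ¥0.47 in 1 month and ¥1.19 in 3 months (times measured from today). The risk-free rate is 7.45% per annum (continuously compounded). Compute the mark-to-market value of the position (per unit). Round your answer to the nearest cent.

PV(remaining coupons) I = 0.47·e^(−0.0745·1/12) + 1.19·e^(−0.0745·3/12) = 1.6351
Current forward F = (S − I)·e^(rT) = (105.78 − 1.6351)·e^(0.0745·12/12) = 104.1449 × 1.077345 = 112.2000
Value (long) = (F − K)·e^(−rT) = (112.2000 − 116.84) × 0.928207 = -4.3069
Value = -¥4.31

-¥4.31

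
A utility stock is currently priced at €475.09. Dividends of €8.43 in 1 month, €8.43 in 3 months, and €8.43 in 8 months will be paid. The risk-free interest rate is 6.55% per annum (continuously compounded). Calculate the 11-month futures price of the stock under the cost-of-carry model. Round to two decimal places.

€478.21

PV(dividends) I = 8.43·e^(−0.0655·1/12) + 8.43·e^(−0.0655·3/12) + 8.43·e^(−0.0655·8/12)
I = 8.3841 + 8.2931 + 8.0698 = 24.7470
F = (S − I)·e^(rT) = (475.09 − 24.7470) · e^(0.0655·11/12)
= 450.3430 · e^0.060042 = 450.3430 × 1.061881 = €478.21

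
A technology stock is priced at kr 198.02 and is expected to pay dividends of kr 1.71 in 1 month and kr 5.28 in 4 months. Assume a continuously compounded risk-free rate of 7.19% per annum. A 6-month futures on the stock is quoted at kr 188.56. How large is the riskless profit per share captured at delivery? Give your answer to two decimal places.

PV(dividends) I = 1.71·e^(−0.0719·1/12) + 5.28·e^(−0.0719·4/12) = 6.8547
Fair futures F* = (S − I)·e^(rT) = (198.02 − 6.8547)·e^0.035950 = 191.1653 × 1.036604 = 198.1627
Market kr 188.56 < fair 198.1627: forward underpriced → reverse cash-and-carry (short the stock, invest proceeds at r, pay the dividends, go long the forward).
Profit at T = |F_mkt − F*| = |188.56 − 198.1627| = kr 9.60 per share

kr 9.60 per share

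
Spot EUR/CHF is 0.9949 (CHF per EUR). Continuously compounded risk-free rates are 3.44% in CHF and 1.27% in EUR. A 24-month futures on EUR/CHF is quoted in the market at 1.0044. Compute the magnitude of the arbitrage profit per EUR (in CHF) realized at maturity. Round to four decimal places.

Fair futures: F* = S·e^(carry·T), with carry = (r_CHF − r_EUR) = 0.0344 − 0.0127 = 0.0217
F* = 0.9949 · e^(0.0217 × 24/12) = 0.9949 · e^0.043400 = 0.9949 × 1.044356 = 1.0390
Market 1.0044 < fair 1.0390: forward underpriced → reverse cash-and-carry (short spot, go long the forward).
At maturity, profit = |F_mkt − F*| = |1.0044 − 1.0390| = 0.0346 per EUR (in CHF)

0.0346 per EUR (in CHF)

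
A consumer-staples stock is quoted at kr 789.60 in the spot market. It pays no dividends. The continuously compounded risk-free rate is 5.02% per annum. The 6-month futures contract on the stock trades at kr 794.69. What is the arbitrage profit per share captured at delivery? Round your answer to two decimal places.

Fair futures: F* = S·e^(carry·T), with carry = r = 0.0502
F* = 789.60 · e^(0.0502 × 6/12) = 789.60 · e^0.025100 = 789.60 × 1.025418 = kr 809.6701
Market kr 794.69 < fair kr 809.6701: forward underpriced → reverse cash-and-carry (short spot, go long the forward).
At maturity, profit = |F_mkt − F*| = |794.69 − 809.6701| = kr 14.98 per share

kr 14.98 per share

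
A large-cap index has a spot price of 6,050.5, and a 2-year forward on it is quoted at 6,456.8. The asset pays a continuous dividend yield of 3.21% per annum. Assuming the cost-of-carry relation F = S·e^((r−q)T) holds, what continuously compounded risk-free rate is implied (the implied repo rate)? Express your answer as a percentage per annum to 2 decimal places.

From F = S·e^((r−q)T): (r − q) = ln(F/S)/T
ln(6456.8/6050.5) = ln(1.067151) = 0.064992
(r − q) = 0.064992 / (2) = 0.032496
r = ln(F/S)/T + q = 0.032496 + 0.0321 = 0.064596
r = 6.46%

6.46%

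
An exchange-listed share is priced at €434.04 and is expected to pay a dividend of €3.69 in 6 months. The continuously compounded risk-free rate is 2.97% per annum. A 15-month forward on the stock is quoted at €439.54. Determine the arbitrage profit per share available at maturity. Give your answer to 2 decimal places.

€7.14 per share

PV(dividends) I = 3.69·e^(−0.0297·6/12) = 3.6356
Fair forward F* = (S − I)·e^(rT) = (434.04 − 3.6356)·e^0.037125 = 430.4044 × 1.037823 = 446.6836
Market €439.54 < fair 446.6836: forward underpriced → reverse cash-and-carry (short the stock, invest proceeds at r, pay the dividends, go long the forward).
Profit at T = |F_mkt − F*| = |439.54 − 446.6836| = €7.14 per share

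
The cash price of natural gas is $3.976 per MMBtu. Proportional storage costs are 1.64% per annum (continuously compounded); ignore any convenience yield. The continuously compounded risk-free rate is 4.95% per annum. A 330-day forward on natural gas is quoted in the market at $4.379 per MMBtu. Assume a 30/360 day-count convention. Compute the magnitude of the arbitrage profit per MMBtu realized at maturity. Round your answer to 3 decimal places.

$0.155 per MMBtu

Fair forward: F* = S·e^(carry·T), with carry = (r + u) = 0.0495 + 0.0164 = 0.0659
F* = 3.976 · e^(0.0659 × 330/360) = 3.976 · e^0.060408 = 3.976 × 1.062270 = $4.2236
Market $4.379 > fair $4.2236: forward overpriced → cash-and-carry (buy spot, short the forward).
At maturity, profit = |F_mkt − F*| = |4.379 − 4.2236| = $0.155 per MMBtu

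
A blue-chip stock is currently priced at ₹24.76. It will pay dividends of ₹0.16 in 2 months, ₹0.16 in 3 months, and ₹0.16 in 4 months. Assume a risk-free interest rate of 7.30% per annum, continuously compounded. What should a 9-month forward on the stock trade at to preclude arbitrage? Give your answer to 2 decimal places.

₹25.66

PV(dividends) I = 0.16·e^(−0.0730·2/12) + 0.16·e^(−0.0730·3/12) + 0.16·e^(−0.0730·4/12)
I = 0.1581 + 0.1571 + 0.1562 = 0.4714
F = (S − I)·e^(rT) = (24.76 − 0.4714) · e^(0.0730·9/12)
= 24.2886 · e^0.054750 = 24.2886 × 1.056277 = ₹25.66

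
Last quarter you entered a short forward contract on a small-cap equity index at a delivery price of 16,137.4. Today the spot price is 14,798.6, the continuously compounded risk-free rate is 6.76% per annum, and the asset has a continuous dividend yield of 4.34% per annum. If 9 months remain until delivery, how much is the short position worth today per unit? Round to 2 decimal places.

Current fair forward for the remaining 9 months: F = S·e^((r − q)·T), (r − q) = 0.0676 − 0.0434 = 0.0242
F = 14798.6 · e^(0.0242 × 9/12) = 14798.6 × 1.01831571 = 15069.6469
Value of long forward = (F − K)·e^(−rT) = (15069.6469 − 16137.4) · e^(−0.0676·9/12)
= -1067.7531 × 0.95056380 = -1014.97
Short position value = −(long value) = 1014.97

1014.97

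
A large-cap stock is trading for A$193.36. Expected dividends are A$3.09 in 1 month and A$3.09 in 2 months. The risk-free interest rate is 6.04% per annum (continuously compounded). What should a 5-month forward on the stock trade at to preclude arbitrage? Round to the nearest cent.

PV(dividends) I = 3.09·e^(−0.0604·1/12) + 3.09·e^(−0.0604·2/12)
I = 3.0745 + 3.0591 = 6.1336
F = (S − I)·e^(rT) = (193.36 − 6.1336) · e^(0.0604·5/12)
= 187.2264 · e^0.025167 = 187.2264 × 1.025486 = A$192.00

A$192.00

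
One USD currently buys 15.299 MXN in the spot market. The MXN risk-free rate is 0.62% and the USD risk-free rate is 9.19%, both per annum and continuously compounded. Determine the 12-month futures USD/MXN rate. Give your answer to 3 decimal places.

14.042

F = S·e^((r_MXN − r_USD)T) = 15.299 · e^((0.0062 − 0.0919) × 12/12)
= 15.299 · e^-0.085700 = 15.299 × 0.917870
F = 14.042 MXN per USD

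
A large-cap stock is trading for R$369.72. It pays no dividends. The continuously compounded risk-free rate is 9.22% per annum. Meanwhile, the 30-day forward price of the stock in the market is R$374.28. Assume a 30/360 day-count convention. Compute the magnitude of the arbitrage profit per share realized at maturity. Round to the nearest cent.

R$1.71 per share

Fair forward: F* = S·e^(carry·T), with carry = r = 0.0922
F* = 369.72 · e^(0.0922 × 30/360) = 369.72 · e^0.007683 = 369.72 × 1.007713 = R$372.5717
Market R$374.28 > fair R$372.5717: forward overpriced → cash-and-carry (buy spot, short the forward).
At maturity, profit = |F_mkt − F*| = |374.28 − 372.5717| = R$1.71 per share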